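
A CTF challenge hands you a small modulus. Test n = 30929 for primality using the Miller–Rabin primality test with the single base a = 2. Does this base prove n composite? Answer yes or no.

yes

n − 1 = 30928 = 2^4 · 1933, so s = 4 and d = 1933.
x_0 = 2^1933 mod 30929 = 2239.
x_0 is neither 1 nor 30928, so continue squaring.
x_1 = 2239^2 mod 30929 = 2623.
x_2 = 2623^2 mod 30929 = 13891.
x_3 = 13891^2 mod 30929 = 24779.
Reached i = s−1 = 3 without hitting −1: 2 is a Miller–Rabin witness and 30929 is composite.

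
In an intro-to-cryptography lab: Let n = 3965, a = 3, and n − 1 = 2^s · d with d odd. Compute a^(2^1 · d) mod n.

9

n − 1 = 3964 = 2^2 · 991, so s = 2 and d = 991.
Repeated squaring mod 3965: 3^1 ≡ 3, 3^2 ≡ 9, 3^4 ≡ 81, 3^8 ≡ 2596, 3^16 ≡ 2681, 3^32 ≡ 3181, 3^64 ≡ 81, 3^128 ≡ 2596, 3^256 ≡ 2681, 3^512 ≡ 3181.
991 = 512 + 256 + 128 + 64 + 16 + 8 + 4 + 2 + 1, so 3^991 ≡ 3181·2681·2596·81·2681·2596·81·9·3 ≡ 2382 (mod 3965).
x_0 = 2382.
x_1 = 2382^2 mod 3965 = 9.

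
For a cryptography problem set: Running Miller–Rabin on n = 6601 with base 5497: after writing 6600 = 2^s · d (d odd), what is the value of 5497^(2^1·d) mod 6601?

2346

n − 1 = 6600 = 2^3 · 825, so s = 3 and d = 825.
x_0 = 5497^825 mod 6601 = 2668.
x_1 = 2668^2 mod 6601 = 2346.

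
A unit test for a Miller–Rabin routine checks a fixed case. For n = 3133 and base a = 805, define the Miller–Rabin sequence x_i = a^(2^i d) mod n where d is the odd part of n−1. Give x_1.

n − 1 = 3132 = 2^2 · 783, so s = 2 and d = 783.
x_0 = 805^783 mod 3133 = 3093.
x_1 = 3093^2 mod 3133 = 1600.

1600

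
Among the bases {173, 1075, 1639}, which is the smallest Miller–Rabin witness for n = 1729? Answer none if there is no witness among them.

none

n − 1 = 1728 = 2^6 · 27, so s = 6 and d = 27.
Base 173: x_0 = 173^27 mod 1729 = 1728. x_0 = 1728 ≡ −1, so 173 is not a witness.
Base 1075: x_0 = 1075^27 mod 1729 = 1. x_0 = 1, so 1075 is not a witness.
Base 1639: x_0 = 1639^27 mod 1729 = 1. x_0 = 1, so 1639 is not a witness.
No listed base is a witness for 1729.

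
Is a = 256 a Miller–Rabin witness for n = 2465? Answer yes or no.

n − 1 = 2464 = 2^5 · 77, so s = 5 and d = 77.
Repeated squaring mod 2465: 256^1 ≡ 256, 256^2 ≡ 1446, 256^4 ≡ 596, 256^8 ≡ 256, 256^16 ≡ 1446, 256^32 ≡ 596, 256^64 ≡ 256.
77 = 64 + 8 + 4 + 1, so 256^77 ≡ 256·256·596·256 ≡ 1 (mod 2465).
x_0 = 256^77 mod 2465 = 1.
x_0 = 1, so 256 is not a witness.

no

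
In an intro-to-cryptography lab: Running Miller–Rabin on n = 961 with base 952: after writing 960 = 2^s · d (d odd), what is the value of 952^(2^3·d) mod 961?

n − 1 = 960 = 2^6 · 15, so s = 6 and d = 15.
By repeated squaring, 952^15 ≡ 433 (mod 961).
x_0 = 433.
x_1 = 433^2 mod 961 = 94.
x_2 = 94^2 mod 961 = 187.
x_3 = 187^2 mod 961 = 373.

373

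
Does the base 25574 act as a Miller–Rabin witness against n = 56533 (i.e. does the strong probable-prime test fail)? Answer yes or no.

no

n − 1 = 56532 = 2^2 · 14133, so s = 2 and d = 14133.
Repeated squaring mod 56533: 25574^1 ≡ 25574, 25574^2 ≡ 55732, 25574^4 ≡ 19738, 25574^8 ≡ 19741, 25574^16 ≡ 25112, 25574^32 ≡ 43462, 25574^64 ≡ 8315, 25574^128 ≡ 55899, 25574^256 ≡ 6225, 25574^512 ≡ 25520, 25574^1024 ≡ 10240, 25574^2048 ≡ 45418, 25574^4096 ≡ 18620, 25574^8192 ≡ 44044.
14133 = 8192 + 4096 + 1024 + 512 + 256 + 32 + 16 + 4 + 1, so 25574^14133 ≡ 44044·18620·10240·25520·6225·43462·25112·19738·25574 ≡ 1 (mod 56533).
x_0 = 25574^14133 mod 56533 = 1.
x_0 = 1, so 25574 is not a witness.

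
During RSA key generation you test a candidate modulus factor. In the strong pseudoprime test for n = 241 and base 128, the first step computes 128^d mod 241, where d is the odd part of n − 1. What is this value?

30

n − 1 = 240 = 2^4 · 15, so s = 4 and d = 15.
By repeated squaring, 128^15 ≡ 30 (mod 241).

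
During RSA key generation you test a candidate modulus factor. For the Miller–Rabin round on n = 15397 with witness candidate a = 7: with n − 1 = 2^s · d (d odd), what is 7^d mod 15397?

n − 1 = 15396 = 2^2 · 3849, so s = 2 and d = 3849.
Repeated squaring mod 15397: 7^1 ≡ 7, 7^2 ≡ 49, 7^4 ≡ 2401, 7^8 ≡ 6323, 7^16 ≡ 9717, 7^32 ≡ 5685, 7^64 ≡ 922, 7^128 ≡ 3249, 7^256 ≡ 9056, 7^512 ≡ 6714, 7^1024 ≡ 10777, 7^2048 ≡ 4158.
3849 = 2048 + 1024 + 512 + 256 + 8 + 1, so 7^3849 ≡ 4158·10777·6714·9056·6323·7 ≡ 6454 (mod 15397).

6454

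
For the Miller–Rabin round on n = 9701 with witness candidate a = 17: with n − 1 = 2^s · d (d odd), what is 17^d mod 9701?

4668

n − 1 = 9700 = 2^2 · 2425, so s = 2 and d = 2425.
Repeated squaring mod 9701: 17^1 ≡ 17, 17^2 ≡ 289, 17^4 ≡ 5913, 17^8 ≡ 1165, 17^16 ≡ 8786, 17^32 ≡ 2939, 17^64 ≡ 3831, 17^128 ≡ 8649, 17^256 ≡ 790, 17^512 ≡ 3236, 17^1024 ≡ 4317, 17^2048 ≡ 868.
2425 = 2048 + 256 + 64 + 32 + 16 + 8 + 1, so 17^2425 ≡ 868·790·3831·2939·8786·1165·17 ≡ 4668 (mod 9701).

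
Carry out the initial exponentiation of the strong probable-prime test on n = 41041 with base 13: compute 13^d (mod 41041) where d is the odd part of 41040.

n − 1 = 41040 = 2^4 · 2565, so s = 4 and d = 2565.
13^2565 mod 41041 = 1924.

1924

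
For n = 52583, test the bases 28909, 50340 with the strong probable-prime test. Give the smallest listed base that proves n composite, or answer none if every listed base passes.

none

n − 1 = 52582 = 2^1 · 26291, so s = 1 and d = 26291.
Base 28909: x_0 = 28909^26291 mod 52583 = 52582. x_0 = 52582 ≡ −1, so 28909 is not a witness.
Base 50340: x_0 = 50340^26291 mod 52583 = 52582. x_0 = 52582 ≡ −1, so 50340 is not a witness.
No listed base is a witness for 52583.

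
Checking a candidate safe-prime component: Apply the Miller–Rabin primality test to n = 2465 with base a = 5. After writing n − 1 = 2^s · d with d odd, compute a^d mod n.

n − 1 = 2464 = 2^5 · 77, so s = 5 and d = 77.
5^77 mod 2465 = 2145.

2145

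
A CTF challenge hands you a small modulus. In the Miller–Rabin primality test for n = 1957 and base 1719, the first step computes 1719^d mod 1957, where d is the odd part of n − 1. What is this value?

n − 1 = 1956 = 2^2 · 489, so s = 2 and d = 489.
1719^489 mod 1957 = 1223.

1223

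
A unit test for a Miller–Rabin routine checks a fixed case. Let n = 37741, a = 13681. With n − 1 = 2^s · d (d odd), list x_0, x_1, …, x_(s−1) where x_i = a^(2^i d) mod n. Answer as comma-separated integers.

6852, 100

n − 1 = 37740 = 2^2 · 9435, so s = 2 and d = 9435.
x_0 = 13681^9435 mod 37741 = 6852.
x_1 = 6852^2 mod 37741 = 100.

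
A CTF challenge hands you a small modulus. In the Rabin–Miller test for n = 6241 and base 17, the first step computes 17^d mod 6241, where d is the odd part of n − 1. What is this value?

n − 1 = 6240 = 2^5 · 195, so s = 5 and d = 195.
17^195 mod 6241 = 2132.

2132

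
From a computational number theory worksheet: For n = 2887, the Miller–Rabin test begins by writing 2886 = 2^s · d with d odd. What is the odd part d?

1443

Halving: 2886 → 1443; 1443 is odd.
So 2886 = 2^1 · 1443.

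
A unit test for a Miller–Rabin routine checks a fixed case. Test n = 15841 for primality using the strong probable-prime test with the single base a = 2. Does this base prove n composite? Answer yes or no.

no

n − 1 = 15840 = 2^5 · 495, so s = 5 and d = 495.
x_0 = 2^495 mod 15841 = 1.
x_0 = 1, so 2 is not a witness.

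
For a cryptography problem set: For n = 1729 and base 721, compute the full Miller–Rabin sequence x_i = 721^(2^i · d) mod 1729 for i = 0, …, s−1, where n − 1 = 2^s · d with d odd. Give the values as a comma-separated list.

1386, 77, 742, 742, 742, 742

n − 1 = 1728 = 2^6 · 27, so s = 6 and d = 27.
x_0 = 721^27 mod 1729 = 1386.
x_1 = 1386^2 mod 1729 = 77.
x_2 = 77^2 mod 1729 = 742.
x_3 = 742^2 mod 1729 = 742.
x_4 = 742^2 mod 1729 = 742.
x_5 = 742^2 mod 1729 = 742.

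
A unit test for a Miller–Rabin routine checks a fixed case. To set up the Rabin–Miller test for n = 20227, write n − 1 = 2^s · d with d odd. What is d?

Halving: 20226 → 10113; 10113 is odd.
So 20226 = 2^1 · 10113.

10113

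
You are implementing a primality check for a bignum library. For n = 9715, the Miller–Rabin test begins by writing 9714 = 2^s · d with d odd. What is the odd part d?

Halving: 9714 → 4857; 4857 is odd.
So 9714 = 2^1 · 4857.

4857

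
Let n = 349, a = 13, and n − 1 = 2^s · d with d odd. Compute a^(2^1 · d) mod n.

n − 1 = 348 = 2^2 · 87, so s = 2 and d = 87.
x_0 = 13^87 mod 349 = 136.
x_1 = 136^2 mod 349 = 348.

348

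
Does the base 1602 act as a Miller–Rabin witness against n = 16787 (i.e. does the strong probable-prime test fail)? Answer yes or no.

n − 1 = 16786 = 2^1 · 8393, so s = 1 and d = 8393.
x_0 = 1602^8393 mod 16787 = 16786.
x_0 = 16786 ≡ −1, so 1602 is not a witness.

no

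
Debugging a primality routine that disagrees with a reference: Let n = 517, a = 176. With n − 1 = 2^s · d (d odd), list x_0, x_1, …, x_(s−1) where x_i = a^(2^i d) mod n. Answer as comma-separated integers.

22, 484

n − 1 = 516 = 2^2 · 129, so s = 2 and d = 129.
x_0 = 176^129 mod 517 = 22.
x_1 = 22^2 mod 517 = 484.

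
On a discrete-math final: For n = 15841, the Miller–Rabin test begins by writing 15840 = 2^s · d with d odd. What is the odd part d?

495

Halving: 15840 → 7920 → 3960 → 1980 → 990 → 495; 495 is odd.
So 15840 = 2^5 · 495.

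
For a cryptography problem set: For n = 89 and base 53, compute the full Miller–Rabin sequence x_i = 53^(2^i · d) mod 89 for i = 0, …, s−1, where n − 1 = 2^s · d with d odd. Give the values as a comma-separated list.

55, 88, 1

n − 1 = 88 = 2^3 · 11, so s = 3 and d = 11.
x_0 = 53^11 mod 89 = 55.
x_1 = 55^2 mod 89 = 88.
x_2 = 88^2 mod 89 = 1.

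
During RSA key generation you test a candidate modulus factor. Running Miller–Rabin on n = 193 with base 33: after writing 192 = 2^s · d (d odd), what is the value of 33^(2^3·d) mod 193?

n − 1 = 192 = 2^6 · 3, so s = 6 and d = 3.
x_0 = 33^3 mod 193 = 39.
x_1 = 39^2 mod 193 = 170.
x_2 = 170^2 mod 193 = 143.
x_3 = 143^2 mod 193 = 184.

184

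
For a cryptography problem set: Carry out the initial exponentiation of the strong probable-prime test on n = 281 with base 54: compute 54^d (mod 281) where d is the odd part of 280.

89

n − 1 = 280 = 2^3 · 35, so s = 3 and d = 35.
Repeated squaring mod 281: 54^1 ≡ 54, 54^2 ≡ 106, 54^4 ≡ 277, 54^8 ≡ 16, 54^16 ≡ 256, 54^32 ≡ 63.
35 = 32 + 2 + 1, so 54^35 ≡ 63·106·54 ≡ 89 (mod 281).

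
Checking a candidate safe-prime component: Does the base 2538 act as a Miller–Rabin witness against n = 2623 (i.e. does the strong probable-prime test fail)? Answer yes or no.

n − 1 = 2622 = 2^1 · 1311, so s = 1 and d = 1311.
x_0 = 2538^1311 mod 2623 = 1549.
x_0 ∉ {1, 2622} and s = 1, so 2538 is a Miller–Rabin witness and 2623 is composite.

yes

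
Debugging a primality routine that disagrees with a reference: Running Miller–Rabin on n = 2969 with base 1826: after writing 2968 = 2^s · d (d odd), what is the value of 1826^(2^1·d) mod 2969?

n − 1 = 2968 = 2^3 · 371, so s = 3 and d = 371.
x_0 = 1826^371 mod 2969 = 1097.
x_1 = 1097^2 mod 2969 = 964.

964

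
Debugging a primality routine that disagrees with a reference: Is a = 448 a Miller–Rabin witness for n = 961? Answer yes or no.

no

n − 1 = 960 = 2^6 · 15, so s = 6 and d = 15.
x_0 = 448^15 mod 961 = 1.
x_0 = 1, so 448 is not a witness.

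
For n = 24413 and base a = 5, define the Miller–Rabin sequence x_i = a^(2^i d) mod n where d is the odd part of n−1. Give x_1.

24412

n − 1 = 24412 = 2^2 · 6103, so s = 2 and d = 6103.
By repeated squaring, 5^6103 ≡ 13399 (mod 24413).
x_0 = 13399.
x_1 = 13399^2 mod 24413 = 24412.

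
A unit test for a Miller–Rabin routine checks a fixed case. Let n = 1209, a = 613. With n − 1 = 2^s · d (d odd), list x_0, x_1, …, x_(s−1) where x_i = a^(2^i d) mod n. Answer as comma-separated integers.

427, 979, 913

n − 1 = 1208 = 2^3 · 151, so s = 3 and d = 151.
x_0 = 613^151 mod 1209 = 427.
x_1 = 427^2 mod 1209 = 979.
x_2 = 979^2 mod 1209 = 913.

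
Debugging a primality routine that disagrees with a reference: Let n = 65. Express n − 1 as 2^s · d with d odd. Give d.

Halving: 64 → 32 → 16 → 8 → 4 → 2 → 1; 1 is odd.
So 64 = 2^6 · 1.

1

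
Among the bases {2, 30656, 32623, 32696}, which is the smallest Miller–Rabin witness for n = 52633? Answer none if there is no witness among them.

none

n − 1 = 52632 = 2^3 · 6579, so s = 3 and d = 6579.
Base 2: x_0 = 2^6579 mod 52633 = 1. x_0 = 1, so 2 is not a witness.
Base 30656: x_0 = 30656^6579 mod 52633 = 52632. x_0 = 52632 ≡ −1, so 30656 is not a witness.
Base 32623: x_0 = 32623^6579 mod 52633 = 52632. x_0 = 52632 ≡ −1, so 32623 is not a witness.
Base 32696: x_0 = 32696^6579 mod 52633 = 52632. x_0 = 52632 ≡ −1, so 32696 is not a witness.
No listed base is a witness for 52633.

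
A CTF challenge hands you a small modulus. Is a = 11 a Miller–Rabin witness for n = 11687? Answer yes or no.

n − 1 = 11686 = 2^1 · 5843, so s = 1 and d = 5843.
Repeated squaring mod 11687: 11^1 ≡ 11, 11^2 ≡ 121, 11^4 ≡ 2954, 11^8 ≡ 7614, 11^16 ≡ 5476, 11^32 ≡ 9421, 11^64 ≡ 4163, 11^128 ≡ 10435, 11^256 ≡ 1446, 11^512 ≡ 10630, 11^1024 ≡ 6984, 11^2048 ≡ 6405, 11^4096 ≡ 2655.
5843 = 4096 + 1024 + 512 + 128 + 64 + 16 + 2 + 1, so 11^5843 ≡ 2655·6984·10630·10435·4163·5476·121·11 ≡ 8599 (mod 11687).
x_0 = 11^5843 mod 11687 = 8599.
x_0 ∉ {1, 11686} and s = 1, so 11 is a Miller–Rabin witness and 11687 is composite.

yes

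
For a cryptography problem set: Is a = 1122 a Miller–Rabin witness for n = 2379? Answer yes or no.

yes

n − 1 = 2378 = 2^1 · 1189, so s = 1 and d = 1189.
x_0 = 1122^1189 mod 2379 = 1863.
x_0 ∉ {1, 2378} and s = 1, so 1122 is a Miller–Rabin witness and 2379 is composite.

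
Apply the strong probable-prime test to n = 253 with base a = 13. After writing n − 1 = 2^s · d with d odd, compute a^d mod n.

n − 1 = 252 = 2^2 · 63, so s = 2 and d = 63.
13^63 mod 253 = 140.

140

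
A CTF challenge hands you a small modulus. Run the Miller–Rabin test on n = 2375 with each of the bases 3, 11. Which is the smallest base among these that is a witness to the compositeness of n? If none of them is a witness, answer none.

n − 1 = 2374 = 2^1 · 1187, so s = 1 and d = 1187.
Base 3: x_0 = 3^1187 mod 2375 = 887. x_0 ∉ {1, 2374} and s = 1, so 3 is a Miller–Rabin witness and 2375 is composite.
Base 11: x_0 = 11^1187 mod 2375 = 596. x_0 ∉ {1, 2374} and s = 1, so 11 is a Miller–Rabin witness and 2375 is composite.
The smallest witness among the given bases is 3.

3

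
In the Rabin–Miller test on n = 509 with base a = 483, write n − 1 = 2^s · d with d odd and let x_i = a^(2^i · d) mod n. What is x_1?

1

n − 1 = 508 = 2^2 · 127, so s = 2 and d = 127.
Repeated squaring mod 509: 483^1 ≡ 483, 483^2 ≡ 167, 483^4 ≡ 403, 483^8 ≡ 38, 483^16 ≡ 426, 483^32 ≡ 272, 483^64 ≡ 179.
127 = 64 + 32 + 16 + 8 + 4 + 2 + 1, so 483^127 ≡ 179·272·426·38·403·167·483 ≡ 1 (mod 509).
x_0 = 1.
x_1 = 1^2 mod 509 = 1.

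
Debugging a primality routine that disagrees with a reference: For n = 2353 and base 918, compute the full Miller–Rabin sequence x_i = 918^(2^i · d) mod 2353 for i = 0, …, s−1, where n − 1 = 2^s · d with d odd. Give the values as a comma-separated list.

n − 1 = 2352 = 2^4 · 147, so s = 4 and d = 147.
x_0 = 918^147 mod 2353 = 1656.
x_1 = 1656^2 mod 2353 = 1091.
x_2 = 1091^2 mod 2353 = 2016.
x_3 = 2016^2 mod 2353 = 625.

1656, 1091, 2016, 625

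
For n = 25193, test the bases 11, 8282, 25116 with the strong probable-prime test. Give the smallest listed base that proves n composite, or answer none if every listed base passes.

11

n − 1 = 25192 = 2^3 · 3149, so s = 3 and d = 3149.
Base 11: x_0 = 11^3149 mod 25193 = 16298. x_0 is neither 1 nor 25192, so continue squaring. x_1 = 16298^2 mod 25193 = 15005. x_2 = 15005^2 mod 25193 = 184. Reached i = s−1 = 2 without hitting −1: 11 is a Miller–Rabin witness and 25193 is composite.
Base 8282: x_0 = 8282^3149 mod 25193 = 11908. x_0 is neither 1 nor 25192, so continue squaring. x_1 = 11908^2 mod 25193 = 14260. x_2 = 14260^2 mod 25193 = 14897. Reached i = s−1 = 2 without hitting −1: 8282 is a Miller–Rabin witness and 25193 is composite.
Base 25116: x_0 = 25116^3149 mod 25193 = 6790. x_0 is neither 1 nor 25192, so continue squaring. x_1 = 6790^2 mod 25193 = 910. x_2 = 910^2 mod 25193 = 21924. Reached i = s−1 = 2 without hitting −1: 25116 is a Miller–Rabin witness and 25193 is composite.
The smallest witness among the given bases is 11.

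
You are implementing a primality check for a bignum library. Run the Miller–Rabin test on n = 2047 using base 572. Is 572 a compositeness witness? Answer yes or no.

n − 1 = 2046 = 2^1 · 1023, so s = 1 and d = 1023.
x_0 = 572^1023 mod 2047 = 344.
x_0 ∉ {1, 2046} and s = 1, so 572 is a Miller–Rabin witness and 2047 is composite.

yes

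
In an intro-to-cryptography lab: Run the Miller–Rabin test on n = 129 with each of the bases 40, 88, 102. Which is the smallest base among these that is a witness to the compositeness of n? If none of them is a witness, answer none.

40

n − 1 = 128 = 2^7 · 1, so s = 7 and d = 1.
Base 40: x_0 = 40^1 mod 129 = 40. x_0 is neither 1 nor 128, so continue squaring. x_1 = 40^2 mod 129 = 52. x_2 = 52^2 mod 129 = 124. x_3 = 124^2 mod 129 = 25. x_4 = 25^2 mod 129 = 109. x_5 = 109^2 mod 129 = 13. x_6 = 13^2 mod 129 = 40. Reached i = s−1 = 6 without hitting −1: 40 is a Miller–Rabin witness and 129 is composite.
Base 88: x_0 = 88^1 mod 129 = 88. x_0 is neither 1 nor 128, so continue squaring. x_1 = 88^2 mod 129 = 4. x_2 = 4^2 mod 129 = 16. x_3 = 16^2 mod 129 = 127. x_4 = 127^2 mod 129 = 4. x_5 = 4^2 mod 129 = 16. x_6 = 16^2 mod 129 = 127. Reached i = s−1 = 6 without hitting −1: 88 is a Miller–Rabin witness and 129 is composite.
Base 102: x_0 = 102^1 mod 129 = 102. x_0 is neither 1 nor 128, so continue squaring. x_1 = 102^2 mod 129 = 84. x_2 = 84^2 mod 129 = 90. x_3 = 90^2 mod 129 = 102. x_4 = 102^2 mod 129 = 84. x_5 = 84^2 mod 129 = 90. x_6 = 90^2 mod 129 = 102. Reached i = s−1 = 6 without hitting −1: 102 is a Miller–Rabin witness and 129 is composite.
The smallest witness among the given bases is 40.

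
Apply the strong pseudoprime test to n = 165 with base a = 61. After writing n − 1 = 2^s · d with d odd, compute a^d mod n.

n − 1 = 164 = 2^2 · 41, so s = 2 and d = 41.
Repeated squaring mod 165: 61^1 ≡ 61, 61^2 ≡ 91, 61^4 ≡ 31, 61^8 ≡ 136, 61^16 ≡ 16, 61^32 ≡ 91.
41 = 32 + 8 + 1, so 61^41 ≡ 91·136·61 ≡ 61 (mod 165).

61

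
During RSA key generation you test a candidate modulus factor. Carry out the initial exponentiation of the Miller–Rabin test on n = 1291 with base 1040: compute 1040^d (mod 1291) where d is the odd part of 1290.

n − 1 = 1290 = 2^1 · 645, so s = 1 and d = 645.
1040^645 mod 1291 = 1.

1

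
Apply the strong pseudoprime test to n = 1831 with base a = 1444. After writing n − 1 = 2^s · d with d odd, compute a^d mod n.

n − 1 = 1830 = 2^1 · 915, so s = 1 and d = 915.
1444^915 mod 1831 = 1.

1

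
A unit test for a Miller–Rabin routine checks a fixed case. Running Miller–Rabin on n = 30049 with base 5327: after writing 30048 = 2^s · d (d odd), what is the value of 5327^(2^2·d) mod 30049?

n − 1 = 30048 = 2^5 · 939, so s = 5 and d = 939.
x_0 = 5327^939 mod 30049 = 7721.
x_1 = 7721^2 mod 30049 = 26674.
x_2 = 26674^2 mod 30049 = 2054.

2054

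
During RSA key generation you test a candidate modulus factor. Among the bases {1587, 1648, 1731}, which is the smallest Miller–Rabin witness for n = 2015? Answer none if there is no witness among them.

1587

n − 1 = 2014 = 2^1 · 1007, so s = 1 and d = 1007.
Base 1587: x_0 = 1587^1007 mod 2015 = 1483. x_0 ∉ {1, 2014} and s = 1, so 1587 is a Miller–Rabin witness and 2015 is composite.
Base 1648: x_0 = 1648^1007 mod 2015 = 862. x_0 ∉ {1, 2014} and s = 1, so 1648 is a Miller–Rabin witness and 2015 is composite.
Base 1731: x_0 = 1731^1007 mod 2015 = 1866. x_0 ∉ {1, 2014} and s = 1, so 1731 is a Miller–Rabin witness and 2015 is composite.
The smallest witness among the given bases is 1587.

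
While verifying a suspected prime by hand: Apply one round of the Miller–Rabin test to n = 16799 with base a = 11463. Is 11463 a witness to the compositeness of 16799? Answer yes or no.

n − 1 = 16798 = 2^1 · 8399, so s = 1 and d = 8399.
x_0 = 11463^8399 mod 16799 = 469.
x_0 ∉ {1, 16798} and s = 1, so 11463 is a Miller–Rabin witness and 16799 is composite.

yes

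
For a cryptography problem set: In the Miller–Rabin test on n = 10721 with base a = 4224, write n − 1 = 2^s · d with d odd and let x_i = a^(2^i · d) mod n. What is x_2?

8423

n − 1 = 10720 = 2^5 · 335, so s = 5 and d = 335.
x_0 = 4224^335 mod 10721 = 1241.
x_1 = 1241^2 mod 10721 = 6978.
x_2 = 6978^2 mod 10721 = 8423.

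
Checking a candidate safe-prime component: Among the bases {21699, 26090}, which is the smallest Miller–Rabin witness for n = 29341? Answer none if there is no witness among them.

26090

n − 1 = 29340 = 2^2 · 7335, so s = 2 and d = 7335.
Base 21699: x_0 = 21699^7335 mod 29341 = 18494. x_0 is neither 1 nor 29340, so continue squaring. x_1 = 18494^2 mod 29341 = 29340. x_1 ≡ −1, so 21699 is not a witness.
Base 26090: x_0 = 26090^7335 mod 29341 = 23230. x_0 is neither 1 nor 29340, so continue squaring. x_1 = 23230^2 mod 29341 = 22569. Reached i = s−1 = 1 without hitting −1: 26090 is a Miller–Rabin witness and 29341 is composite.
The smallest witness among the given bases is 26090.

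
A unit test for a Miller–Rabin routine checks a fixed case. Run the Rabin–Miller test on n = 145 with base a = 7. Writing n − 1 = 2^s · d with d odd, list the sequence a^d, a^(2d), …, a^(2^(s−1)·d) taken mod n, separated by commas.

107, 139, 36, 136

n − 1 = 144 = 2^4 · 9, so s = 4 and d = 9.
x_0 = 7^9 mod 145 = 107.
x_1 = 107^2 mod 145 = 139.
x_2 = 139^2 mod 145 = 36.
x_3 = 36^2 mod 145 = 136.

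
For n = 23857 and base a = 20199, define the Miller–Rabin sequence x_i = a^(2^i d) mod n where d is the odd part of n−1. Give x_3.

1

n − 1 = 23856 = 2^4 · 1491, so s = 4 and d = 1491.
By repeated squaring, 20199^1491 ≡ 1 (mod 23857).
x_0 = 1.
x_1 = 1^2 mod 23857 = 1.
x_2 = 1^2 mod 23857 = 1.
x_3 = 1^2 mod 23857 = 1.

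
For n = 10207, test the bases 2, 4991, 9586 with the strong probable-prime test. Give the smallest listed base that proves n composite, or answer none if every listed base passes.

n − 1 = 10206 = 2^1 · 5103, so s = 1 and d = 5103.
Base 2: x_0 = 2^5103 mod 10207 = 3275. x_0 ∉ {1, 10206} and s = 1, so 2 is a Miller–Rabin witness and 10207 is composite.
Base 4991: x_0 = 4991^5103 mod 10207 = 1974. x_0 ∉ {1, 10206} and s = 1, so 4991 is a Miller–Rabin witness and 10207 is composite.
Base 9586: x_0 = 9586^5103 mod 10207 = 3146. x_0 ∉ {1, 10206} and s = 1, so 9586 is a Miller–Rabin witness and 10207 is composite.
The smallest witness among the given bases is 2.

2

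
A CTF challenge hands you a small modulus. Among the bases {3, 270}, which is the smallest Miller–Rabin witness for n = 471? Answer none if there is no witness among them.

3

n − 1 = 470 = 2^1 · 235, so s = 1 and d = 235.
Base 3: x_0 = 3^235 mod 471 = 3. x_0 ∉ {1, 470} and s = 1, so 3 is a Miller–Rabin witness and 471 is composite.
Base 270: x_0 = 270^235 mod 471 = 270. x_0 ∉ {1, 470} and s = 1, so 270 is a Miller–Rabin witness and 471 is composite.
The smallest witness among the given bases is 3.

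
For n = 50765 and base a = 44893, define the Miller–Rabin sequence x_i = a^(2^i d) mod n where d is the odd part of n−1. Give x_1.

n − 1 = 50764 = 2^2 · 12691, so s = 2 and d = 12691.
Repeated squaring mod 50765: 44893^1 ≡ 44893, 44893^2 ≡ 10949, 44893^4 ≡ 24436, 44893^8 ≡ 20166, 44893^16 ≡ 39906, 44893^32 ≡ 41551, 44893^64 ≡ 18716, 44893^128 ≡ 10156, 44893^256 ≡ 40621, 44893^512 ≡ 81, 44893^1024 ≡ 6561, 44893^2048 ≡ 48766, 44893^4096 ≡ 36331, 44893^8192 ≡ 796.
12691 = 8192 + 4096 + 256 + 128 + 16 + 2 + 1, so 44893^12691 ≡ 796·36331·40621·10156·39906·10949·44893 ≡ 43892 (mod 50765).
x_0 = 43892.
x_1 = 43892^2 mod 50765 = 26679.

26679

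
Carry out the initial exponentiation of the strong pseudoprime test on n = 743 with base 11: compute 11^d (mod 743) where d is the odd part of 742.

1

n − 1 = 742 = 2^1 · 371, so s = 1 and d = 371.
11^371 mod 743 = 1.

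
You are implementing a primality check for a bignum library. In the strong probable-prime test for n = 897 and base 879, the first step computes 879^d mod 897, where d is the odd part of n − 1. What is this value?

408

n − 1 = 896 = 2^7 · 7, so s = 7 and d = 7.
879^7 mod 897 = 408.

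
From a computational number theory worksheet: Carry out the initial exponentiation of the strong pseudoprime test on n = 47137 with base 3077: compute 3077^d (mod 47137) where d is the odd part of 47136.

14043

n − 1 = 47136 = 2^5 · 1473, so s = 5 and d = 1473.
3077^1473 mod 47137 = 14043.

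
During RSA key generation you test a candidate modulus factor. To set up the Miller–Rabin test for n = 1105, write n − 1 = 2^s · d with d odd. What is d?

69

Halving: 1104 → 552 → 276 → 138 → 69; 69 is odd.
So 1104 = 2^4 · 69.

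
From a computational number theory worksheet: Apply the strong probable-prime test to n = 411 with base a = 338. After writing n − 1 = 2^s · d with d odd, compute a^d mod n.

n − 1 = 410 = 2^1 · 205, so s = 1 and d = 205.
338^205 mod 411 = 338.

338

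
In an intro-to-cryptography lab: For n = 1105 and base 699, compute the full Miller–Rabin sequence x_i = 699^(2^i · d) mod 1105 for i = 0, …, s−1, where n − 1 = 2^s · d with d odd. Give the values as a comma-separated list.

389, 1041, 781, 1

n − 1 = 1104 = 2^4 · 69, so s = 4 and d = 69.
x_0 = 699^69 mod 1105 = 389.
x_1 = 389^2 mod 1105 = 1041.
x_2 = 1041^2 mod 1105 = 781.
x_3 = 781^2 mod 1105 = 1.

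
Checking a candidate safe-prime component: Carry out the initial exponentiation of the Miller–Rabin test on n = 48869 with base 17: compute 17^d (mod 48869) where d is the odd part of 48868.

9516

n − 1 = 48868 = 2^2 · 12217, so s = 2 and d = 12217.
17^12217 mod 48869 = 9516.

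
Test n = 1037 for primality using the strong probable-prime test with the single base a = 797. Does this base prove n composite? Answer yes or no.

n − 1 = 1036 = 2^2 · 259, so s = 2 and d = 259.
x_0 = 797^259 mod 1037 = 842.
x_0 is neither 1 nor 1036, so continue squaring.
x_1 = 842^2 mod 1037 = 693.
Reached i = s−1 = 1 without hitting −1: 797 is a Miller–Rabin witness and 1037 is composite.

yes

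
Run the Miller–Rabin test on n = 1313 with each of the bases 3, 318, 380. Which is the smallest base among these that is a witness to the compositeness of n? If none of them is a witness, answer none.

3

n − 1 = 1312 = 2^5 · 41, so s = 5 and d = 41.
Base 3: x_0 = 3^41 mod 1313 = 867. x_0 is neither 1 nor 1312, so continue squaring. x_1 = 867^2 mod 1313 = 653. x_2 = 653^2 mod 1313 = 997. x_3 = 997^2 mod 1313 = 68. x_4 = 68^2 mod 1313 = 685. Reached i = s−1 = 4 without hitting −1: 3 is a Miller–Rabin witness and 1313 is composite.
Base 318: x_0 = 318^41 mod 1313 = 314. x_0 is neither 1 nor 1312, so continue squaring. x_1 = 314^2 mod 1313 = 121. x_2 = 121^2 mod 1313 = 198. x_3 = 198^2 mod 1313 = 1127. x_4 = 1127^2 mod 1313 = 458. Reached i = s−1 = 4 without hitting −1: 318 is a Miller–Rabin witness and 1313 is composite.
Base 380: x_0 = 380^41 mod 1313 = 711. x_0 is neither 1 nor 1312, so continue squaring. x_1 = 711^2 mod 1313 = 16. x_2 = 16^2 mod 1313 = 256. x_3 = 256^2 mod 1313 = 1199. x_4 = 1199^2 mod 1313 = 1179. Reached i = s−1 = 4 without hitting −1: 380 is a Miller–Rabin witness and 1313 is composite.
The smallest witness among the given bases is 3.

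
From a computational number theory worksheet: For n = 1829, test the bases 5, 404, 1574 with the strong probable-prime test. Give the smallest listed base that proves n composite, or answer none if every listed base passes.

5

n − 1 = 1828 = 2^2 · 457, so s = 2 and d = 457.
Base 5: x_0 = 5^457 mod 1829 = 1462. x_0 is neither 1 nor 1828, so continue squaring. x_1 = 1462^2 mod 1829 = 1172. Reached i = s−1 = 1 without hitting −1: 5 is a Miller–Rabin witness and 1829 is composite.
Base 404: x_0 = 404^457 mod 1829 = 1427. x_0 is neither 1 nor 1828, so continue squaring. x_1 = 1427^2 mod 1829 = 652. Reached i = s−1 = 1 without hitting −1: 404 is a Miller–Rabin witness and 1829 is composite.
Base 1574: x_0 = 1574^457 mod 1829 = 437. x_0 is neither 1 nor 1828, so continue squaring. x_1 = 437^2 mod 1829 = 753. Reached i = s−1 = 1 without hitting −1: 1574 is a Miller–Rabin witness and 1829 is composite.
The smallest witness among the given bases is 5.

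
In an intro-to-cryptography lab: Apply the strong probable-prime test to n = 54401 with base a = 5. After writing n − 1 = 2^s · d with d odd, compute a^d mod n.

n − 1 = 54400 = 2^7 · 425, so s = 7 and d = 425.
Repeated squaring mod 54401: 5^1 ≡ 5, 5^2 ≡ 25, 5^4 ≡ 625, 5^8 ≡ 9818, 5^16 ≡ 48953, 5^32 ≡ 32159, 5^64 ≡ 38271, 5^128 ≡ 31318, 5^256 ≡ 21495.
425 = 256 + 128 + 32 + 8 + 1, so 5^425 ≡ 21495·31318·32159·9818·5 ≡ 10718 (mod 54401).

10718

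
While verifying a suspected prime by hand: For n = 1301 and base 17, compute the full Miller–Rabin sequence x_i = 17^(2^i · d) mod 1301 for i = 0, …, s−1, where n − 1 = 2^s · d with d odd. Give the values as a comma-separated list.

n − 1 = 1300 = 2^2 · 325, so s = 2 and d = 325.
x_0 = 17^325 mod 1301 = 1.
x_1 = 1^2 mod 1301 = 1.

1, 1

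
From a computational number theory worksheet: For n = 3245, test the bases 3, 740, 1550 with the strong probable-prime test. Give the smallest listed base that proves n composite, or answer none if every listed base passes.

n − 1 = 3244 = 2^2 · 811, so s = 2 and d = 811.
Base 3: x_0 = 3^811 mod 3245 = 2852. x_0 is neither 1 nor 3244, so continue squaring. x_1 = 2852^2 mod 3245 = 1934. Reached i = s−1 = 1 without hitting −1: 3 is a Miller–Rabin witness and 3245 is composite.
Base 740: x_0 = 740^811 mod 3245 = 850. x_0 is neither 1 nor 3244, so continue squaring. x_1 = 850^2 mod 3245 = 2110. Reached i = s−1 = 1 without hitting −1: 740 is a Miller–Rabin witness and 3245 is composite.
Base 1550: x_0 = 1550^811 mod 3245 = 1110. x_0 is neither 1 nor 3244, so continue squaring. x_1 = 1110^2 mod 3245 = 2245. Reached i = s−1 = 1 without hitting −1: 1550 is a Miller–Rabin witness and 3245 is composite.
The smallest witness among the given bases is 3.

3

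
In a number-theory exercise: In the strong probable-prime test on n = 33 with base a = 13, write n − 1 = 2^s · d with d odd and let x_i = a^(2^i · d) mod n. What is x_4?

31

n − 1 = 32 = 2^5 · 1, so s = 5 and d = 1.
x_0 = 13^1 mod 33 = 13.
x_1 = 13^2 mod 33 = 4.
x_2 = 4^2 mod 33 = 16.
x_3 = 16^2 mod 33 = 25.
x_4 = 25^2 mod 33 = 31.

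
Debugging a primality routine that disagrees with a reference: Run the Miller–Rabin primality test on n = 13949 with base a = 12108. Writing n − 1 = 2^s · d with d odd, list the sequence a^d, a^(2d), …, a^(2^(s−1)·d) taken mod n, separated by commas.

2972, 3067

n − 1 = 13948 = 2^2 · 3487, so s = 2 and d = 3487.
x_0 = 12108^3487 mod 13949 = 2972.
x_1 = 2972^2 mod 13949 = 3067.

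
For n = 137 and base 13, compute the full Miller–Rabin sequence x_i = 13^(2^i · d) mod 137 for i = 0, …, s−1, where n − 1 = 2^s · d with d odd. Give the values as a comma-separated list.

127, 100, 136

n − 1 = 136 = 2^3 · 17, so s = 3 and d = 17.
x_0 = 13^17 mod 137 = 127.
x_1 = 127^2 mod 137 = 100.
x_2 = 100^2 mod 137 = 136.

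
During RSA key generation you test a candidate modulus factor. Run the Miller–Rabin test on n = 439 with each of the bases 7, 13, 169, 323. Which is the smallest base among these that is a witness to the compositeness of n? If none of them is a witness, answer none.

n − 1 = 438 = 2^1 · 219, so s = 1 and d = 219.
Base 7: x_0 = 7^219 mod 439 = 1. x_0 = 1, so 7 is not a witness.
Base 13: x_0 = 13^219 mod 439 = 1. x_0 = 1, so 13 is not a witness.
Base 169: x_0 = 169^219 mod 439 = 1. x_0 = 1, so 169 is not a witness.
Base 323: x_0 = 323^219 mod 439 = 438. x_0 = 438 ≡ −1, so 323 is not a witness.
No listed base is a witness for 439.

none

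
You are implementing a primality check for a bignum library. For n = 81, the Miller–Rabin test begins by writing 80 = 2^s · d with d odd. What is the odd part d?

5

Halving: 80 → 40 → 20 → 10 → 5; 5 is odd.
So 80 = 2^4 · 5.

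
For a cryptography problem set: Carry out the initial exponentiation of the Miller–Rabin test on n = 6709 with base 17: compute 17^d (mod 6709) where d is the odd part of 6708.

n − 1 = 6708 = 2^2 · 1677, so s = 2 and d = 1677.
Repeated squaring mod 6709: 17^1 ≡ 17, 17^2 ≡ 289, 17^4 ≡ 3013, 17^8 ≡ 892, 17^16 ≡ 4002, 17^32 ≡ 1621, 17^64 ≡ 4422, 17^128 ≡ 4058, 17^256 ≡ 3478, 17^512 ≡ 157, 17^1024 ≡ 4522.
1677 = 1024 + 512 + 128 + 8 + 4 + 1, so 17^1677 ≡ 4522·157·4058·892·3013·17 ≡ 2150 (mod 6709).

2150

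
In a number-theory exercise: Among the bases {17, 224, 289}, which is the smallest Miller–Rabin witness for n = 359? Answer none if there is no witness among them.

none

n − 1 = 358 = 2^1 · 179, so s = 1 and d = 179.
Base 17: x_0 = 17^179 mod 359 = 1. x_0 = 1, so 17 is not a witness.
Base 224: x_0 = 224^179 mod 359 = 358. x_0 = 358 ≡ −1, so 224 is not a witness.
Base 289: x_0 = 289^179 mod 359 = 1. x_0 = 1, so 289 is not a witness.
No listed base is a witness for 359.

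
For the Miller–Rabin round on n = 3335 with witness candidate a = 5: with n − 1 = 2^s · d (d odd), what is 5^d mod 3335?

n − 1 = 3334 = 2^1 · 1667, so s = 1 and d = 1667.
Repeated squaring mod 3335: 5^1 ≡ 5, 5^2 ≡ 25, 5^4 ≡ 625, 5^8 ≡ 430, 5^16 ≡ 1475, 5^32 ≡ 1205, 5^64 ≡ 1300, 5^128 ≡ 2490, 5^256 ≡ 335, 5^512 ≡ 2170, 5^1024 ≡ 3215.
1667 = 1024 + 512 + 128 + 2 + 1, so 5^1667 ≡ 3215·2170·2490·25·5 ≡ 1165 (mod 3335).

1165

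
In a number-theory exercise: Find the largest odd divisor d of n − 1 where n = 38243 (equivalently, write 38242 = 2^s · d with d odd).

Halving: 38242 → 19121; 19121 is odd.
So 38242 = 2^1 · 19121.

19121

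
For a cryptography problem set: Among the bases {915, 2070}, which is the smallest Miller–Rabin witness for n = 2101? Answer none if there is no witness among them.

n − 1 = 2100 = 2^2 · 525, so s = 2 and d = 525.
Base 915: x_0 = 915^525 mod 2101 = 1407. x_0 is neither 1 nor 2100, so continue squaring. x_1 = 1407^2 mod 2101 = 507. Reached i = s−1 = 1 without hitting −1: 915 is a Miller–Rabin witness and 2101 is composite.
Base 2070: x_0 = 2070^525 mod 2101 = 1198. x_0 is neither 1 nor 2100, so continue squaring. x_1 = 1198^2 mod 2101 = 221. Reached i = s−1 = 1 without hitting −1: 2070 is a Miller–Rabin witness and 2101 is composite.
The smallest witness among the given bases is 915.

915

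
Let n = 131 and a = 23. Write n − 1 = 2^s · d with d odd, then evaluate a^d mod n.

130

n − 1 = 130 = 2^1 · 65, so s = 1 and d = 65.
23^65 mod 131 = 130.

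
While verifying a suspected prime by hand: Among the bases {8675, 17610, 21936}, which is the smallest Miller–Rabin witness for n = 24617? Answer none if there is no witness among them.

n − 1 = 24616 = 2^3 · 3077, so s = 3 and d = 3077.
Base 8675: x_0 = 8675^3077 mod 24617 = 1. x_0 = 1, so 8675 is not a witness.
Base 17610: x_0 = 17610^3077 mod 24617 = 1. x_0 = 1, so 17610 is not a witness.
Base 21936: x_0 = 21936^3077 mod 24617 = 1. x_0 = 1, so 21936 is not a witness.
No listed base is a witness for 24617.

none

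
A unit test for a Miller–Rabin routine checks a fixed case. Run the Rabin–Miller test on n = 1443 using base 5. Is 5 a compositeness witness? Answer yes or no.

n − 1 = 1442 = 2^1 · 721, so s = 1 and d = 721.
x_0 = 5^721 mod 1443 = 5.
x_0 ∉ {1, 1442} and s = 1, so 5 is a Miller–Rabin witness and 1443 is composite.

yes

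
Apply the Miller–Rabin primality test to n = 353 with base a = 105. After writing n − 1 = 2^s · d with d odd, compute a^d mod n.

n − 1 = 352 = 2^5 · 11, so s = 5 and d = 11.
105^11 mod 353 = 346.

346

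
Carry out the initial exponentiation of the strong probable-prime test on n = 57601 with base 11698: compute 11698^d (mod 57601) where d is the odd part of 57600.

n − 1 = 57600 = 2^8 · 225, so s = 8 and d = 225.
By repeated squaring, 11698^225 ≡ 31503 (mod 57601).

31503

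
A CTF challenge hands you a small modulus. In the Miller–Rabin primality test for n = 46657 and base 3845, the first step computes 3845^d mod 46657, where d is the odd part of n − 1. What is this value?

16392

n − 1 = 46656 = 2^6 · 729, so s = 6 and d = 729.
3845^729 mod 46657 = 16392.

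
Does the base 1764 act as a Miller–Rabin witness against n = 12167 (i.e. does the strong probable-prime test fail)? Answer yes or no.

n − 1 = 12166 = 2^1 · 6083, so s = 1 and d = 6083.
x_0 = 1764^6083 mod 12167 = 1.
x_0 = 1, so 1764 is not a witness.

no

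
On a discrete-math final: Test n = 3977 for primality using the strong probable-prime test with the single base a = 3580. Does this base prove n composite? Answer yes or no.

yes

n − 1 = 3976 = 2^3 · 497, so s = 3 and d = 497.
Repeated squaring mod 3977: 3580^1 ≡ 3580, 3580^2 ≡ 2506, 3580^4 ≡ 353, 3580^8 ≡ 1322, 3580^16 ≡ 1781, 3580^32 ≡ 2292, 3580^64 ≡ 3624, 3580^128 ≡ 1322, 3580^256 ≡ 1781.
497 = 256 + 128 + 64 + 32 + 16 + 1, so 3580^497 ≡ 1781·1322·3624·2292·1781·3580 ≡ 849 (mod 3977).
x_0 = 3580^497 mod 3977 = 849.
x_0 is neither 1 nor 3976, so continue squaring.
x_1 = 849^2 mod 3977 = 964.
x_2 = 964^2 mod 3977 = 2655.
Reached i = s−1 = 2 without hitting −1: 3580 is a Miller–Rabin witness and 3977 is composite.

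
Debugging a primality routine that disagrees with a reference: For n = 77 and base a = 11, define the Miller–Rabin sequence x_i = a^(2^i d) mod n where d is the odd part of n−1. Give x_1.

n − 1 = 76 = 2^2 · 19, so s = 2 and d = 19.
Repeated squaring mod 77: 11^1 ≡ 11, 11^2 ≡ 44, 11^4 ≡ 11, 11^8 ≡ 44, 11^16 ≡ 11.
19 = 16 + 2 + 1, so 11^19 ≡ 11·44·11 ≡ 11 (mod 77).
x_0 = 11.
x_1 = 11^2 mod 77 = 44.

44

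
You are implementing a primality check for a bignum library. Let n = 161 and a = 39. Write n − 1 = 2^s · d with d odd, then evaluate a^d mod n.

n − 1 = 160 = 2^5 · 5, so s = 5 and d = 5.
39^5 mod 161 = 121.

121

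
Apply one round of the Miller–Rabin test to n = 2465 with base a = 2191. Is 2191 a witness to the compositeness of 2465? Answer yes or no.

yes

n − 1 = 2464 = 2^5 · 77, so s = 5 and d = 77.
x_0 = 2191^77 mod 2465 = 291.
x_0 is neither 1 nor 2464, so continue squaring.
x_1 = 291^2 mod 2465 = 871.
x_2 = 871^2 mod 2465 = 1886.
x_3 = 1886^2 mod 2465 = 1.
x_3 = 1 but x_2 ≠ ±1, a nontrivial square root of 1 — 2191 is a witness and 2465 is composite.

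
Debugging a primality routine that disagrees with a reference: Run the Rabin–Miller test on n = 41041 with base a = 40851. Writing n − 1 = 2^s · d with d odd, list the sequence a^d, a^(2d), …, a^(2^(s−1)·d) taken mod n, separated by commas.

15553, 155, 24025, 1

n − 1 = 41040 = 2^4 · 2565, so s = 4 and d = 2565.
x_0 = 40851^2565 mod 41041 = 15553.
x_1 = 15553^2 mod 41041 = 155.
x_2 = 155^2 mod 41041 = 24025.
x_3 = 24025^2 mod 41041 = 1.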